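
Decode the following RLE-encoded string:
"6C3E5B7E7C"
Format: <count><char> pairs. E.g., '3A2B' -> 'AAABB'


Expanding each <count><char> pair:
  6C -> 'CCCCCC'
  3E -> 'EEE'
  5B -> 'BBBBB'
  7E -> 'EEEEEEE'
  7C -> 'CCCCCCC'

Decoded = CCCCCCEEEBBBBBEEEEEEECCCCCCC


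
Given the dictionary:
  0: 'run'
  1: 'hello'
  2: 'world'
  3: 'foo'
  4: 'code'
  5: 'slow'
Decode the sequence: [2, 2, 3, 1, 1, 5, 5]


Look up each index in the dictionary:
  2 -> 'world'
  2 -> 'world'
  3 -> 'foo'
  1 -> 'hello'
  1 -> 'hello'
  5 -> 'slow'
  5 -> 'slow'

Decoded: "world world foo hello hello slow slow"


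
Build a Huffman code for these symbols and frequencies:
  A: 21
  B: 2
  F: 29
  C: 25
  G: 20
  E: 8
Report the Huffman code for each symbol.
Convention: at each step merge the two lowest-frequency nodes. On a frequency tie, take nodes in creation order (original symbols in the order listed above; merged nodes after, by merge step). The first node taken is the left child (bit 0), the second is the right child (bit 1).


Huffman tree construction:
Step 1: Merge B(2) + E(8) = 10
Step 2: Merge (B+E)(10) + G(20) = 30
Step 3: Merge A(21) + C(25) = 46
Step 4: Merge F(29) + ((B+E)+G)(30) = 59
Step 5: Merge (A+C)(46) + (F+((B+E)+G))(59) = 105
Read each symbol's code off the tree from the root (left child = 0, right child = 1).

Codes:
  A: 00 (length 2)
  B: 1100 (length 4)
  F: 10 (length 2)
  C: 01 (length 2)
  G: 111 (length 3)
  E: 1101 (length 4)
Average code length: 250/105 = 2.3810 bits/symbol


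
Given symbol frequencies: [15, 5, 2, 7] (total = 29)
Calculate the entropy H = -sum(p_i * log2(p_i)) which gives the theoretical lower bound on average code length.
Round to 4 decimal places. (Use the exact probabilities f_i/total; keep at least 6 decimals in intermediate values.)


Per-symbol terms -p_i * log2(p_i) with p_i = f_i/29:
  p = 15/29 = 0.517241: log2(p) = -0.951090, -p*log2(p) = 0.491943
  p = 5/29 = 0.172414: log2(p) = -2.536053, -p*log2(p) = 0.437251
  p = 2/29 = 0.068966: log2(p) = -3.857981, -p*log2(p) = 0.266068
  p = 7/29 = 0.241379: log2(p) = -2.050626, -p*log2(p) = 0.494979
H = 0.491943 + 0.437251 + 0.266068 + 0.494979 = 1.690241

H = 1.6902 bits/symbol


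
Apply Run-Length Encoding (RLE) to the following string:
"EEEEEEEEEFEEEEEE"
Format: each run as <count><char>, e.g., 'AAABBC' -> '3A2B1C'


Scanning runs left to right:
  i=0: run of 'E' x 9 -> '9E'
  i=9: run of 'F' x 1 -> '1F'
  i=10: run of 'E' x 6 -> '6E'

RLE = 9E1F6E


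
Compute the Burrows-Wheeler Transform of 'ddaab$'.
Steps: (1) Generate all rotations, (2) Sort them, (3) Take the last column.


Rotations (sorted):
  0: $ddaab -> last char: b
  1: aab$dd -> last char: d
  2: ab$dda -> last char: a
  3: b$ddaa -> last char: a
  4: daab$d -> last char: d
  5: ddaab$ -> last char: $


BWT = bdaad$


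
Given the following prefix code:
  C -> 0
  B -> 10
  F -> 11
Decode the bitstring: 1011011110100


Decoding step by step:
Bits 10 -> B
Bits 11 -> F
Bits 0 -> C
Bits 11 -> F
Bits 11 -> F
Bits 0 -> C
Bits 10 -> B
Bits 0 -> C


Decoded message: BFCFFCBC


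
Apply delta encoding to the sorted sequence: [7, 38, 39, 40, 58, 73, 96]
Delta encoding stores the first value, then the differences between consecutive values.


First value: 7
Deltas:
  38 - 7 = 31
  39 - 38 = 1
  40 - 39 = 1
  58 - 40 = 18
  73 - 58 = 15
  96 - 73 = 23


Delta encoded: [7, 31, 1, 1, 18, 15, 23]


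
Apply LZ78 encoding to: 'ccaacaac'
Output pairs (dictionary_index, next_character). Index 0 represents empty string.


LZ78 encoding steps:
Dictionary: {0: ''}
Step 1: w='' (idx 0), next='c' -> output (0, 'c'), add 'c' as idx 1
Step 2: w='c' (idx 1), next='a' -> output (1, 'a'), add 'ca' as idx 2
Step 3: w='' (idx 0), next='a' -> output (0, 'a'), add 'a' as idx 3
Step 4: w='ca' (idx 2), next='a' -> output (2, 'a'), add 'caa' as idx 4
Step 5: w='c' (idx 1), end of input -> output (1, '')


Encoded: [(0, 'c'), (1, 'a'), (0, 'a'), (2, 'a'), (1, '')]


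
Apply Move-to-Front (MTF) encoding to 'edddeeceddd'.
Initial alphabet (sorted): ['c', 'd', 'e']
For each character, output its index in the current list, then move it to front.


MTF encoding:
'e': index 2 in ['c', 'd', 'e'] -> ['e', 'c', 'd']
'd': index 2 in ['e', 'c', 'd'] -> ['d', 'e', 'c']
'd': index 0 in ['d', 'e', 'c'] -> ['d', 'e', 'c']
'd': index 0 in ['d', 'e', 'c'] -> ['d', 'e', 'c']
'e': index 1 in ['d', 'e', 'c'] -> ['e', 'd', 'c']
'e': index 0 in ['e', 'd', 'c'] -> ['e', 'd', 'c']
'c': index 2 in ['e', 'd', 'c'] -> ['c', 'e', 'd']
'e': index 1 in ['c', 'e', 'd'] -> ['e', 'c', 'd']
'd': index 2 in ['e', 'c', 'd'] -> ['d', 'e', 'c']
'd': index 0 in ['d', 'e', 'c'] -> ['d', 'e', 'c']
'd': index 0 in ['d', 'e', 'c'] -> ['d', 'e', 'c']


Output: [2, 2, 0, 0, 1, 0, 2, 1, 2, 0, 0]


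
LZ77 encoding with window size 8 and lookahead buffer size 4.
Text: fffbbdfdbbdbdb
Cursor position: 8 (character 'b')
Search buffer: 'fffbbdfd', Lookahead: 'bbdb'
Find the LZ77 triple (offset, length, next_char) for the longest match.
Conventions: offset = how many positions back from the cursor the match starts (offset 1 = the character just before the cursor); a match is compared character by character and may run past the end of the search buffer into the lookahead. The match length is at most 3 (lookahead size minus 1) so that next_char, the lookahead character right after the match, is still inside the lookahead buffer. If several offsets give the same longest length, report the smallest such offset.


Try each offset into the search buffer:
  offset=1 (pos 7, char 'd'): match length 0
  offset=2 (pos 6, char 'f'): match length 0
  offset=3 (pos 5, char 'd'): match length 0
  offset=4 (pos 4, char 'b'): match length 1
  offset=5 (pos 3, char 'b'): match length 3
  offset=6 (pos 2, char 'f'): match length 0
  offset=7 (pos 1, char 'f'): match length 0
  offset=8 (pos 0, char 'f'): match length 0
Longest match has length 3 at offset 5.
next_char = character at position 8 + 3 = 11 -> 'b'

Best match: offset=5, length=3 (matching 'bbd' starting at position 3)
LZ77 triple: (5, 3, 'b')


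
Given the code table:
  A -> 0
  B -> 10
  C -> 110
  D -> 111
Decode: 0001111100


Decoding:
0 -> A
0 -> A
0 -> A
111 -> D
110 -> C
0 -> A


Result: AAADCA


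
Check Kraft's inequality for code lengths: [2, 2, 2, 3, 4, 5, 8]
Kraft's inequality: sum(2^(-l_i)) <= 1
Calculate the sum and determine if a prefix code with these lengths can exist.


Sum = 2^(-2) + 2^(-2) + 2^(-2) + 2^(-3) + 2^(-4) + 2^(-5) + 2^(-8)
    = 0.25 + 0.25 + 0.25 + 0.125 + 0.0625 + 0.03125 + 0.00390625
    = 249/256 = 0.97265625
Since 0.97265625 <= 1, Kraft's inequality IS satisfied.
A prefix code with these lengths CAN exist.

Kraft sum = 0.97265625. Satisfied.


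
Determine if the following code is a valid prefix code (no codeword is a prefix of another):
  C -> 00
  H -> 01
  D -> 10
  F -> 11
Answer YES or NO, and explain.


Checking each pair (does one codeword prefix another?):
  C='00' vs H='01': no prefix
  C='00' vs D='10': no prefix
  C='00' vs F='11': no prefix
  H='01' vs C='00': no prefix
  H='01' vs D='10': no prefix
  H='01' vs F='11': no prefix
  D='10' vs C='00': no prefix
  D='10' vs H='01': no prefix
  D='10' vs F='11': no prefix
  F='11' vs C='00': no prefix
  F='11' vs H='01': no prefix
  F='11' vs D='10': no prefix
No violation found over all pairs.

YES -- this is a valid prefix code. No codeword is a prefix of any other codeword.


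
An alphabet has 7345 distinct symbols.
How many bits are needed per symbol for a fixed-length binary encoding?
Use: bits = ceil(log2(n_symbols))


log2(7345) = 12.8425
Bracket: 2^12 = 4096 < 7345 <= 2^13 = 8192
So ceil(log2(7345)) = 13

bits = ceil(log2(7345)) = ceil(12.8425) = 13 bits


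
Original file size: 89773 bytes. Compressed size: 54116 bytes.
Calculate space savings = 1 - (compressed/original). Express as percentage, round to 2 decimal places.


ratio = compressed/original = 54116/89773 = 0.602809
savings = 1 - ratio = 1 - 0.602809 = 0.397191
as a percentage: 0.397191 * 100 = 39.72%

Space savings = 1 - 54116/89773 = 39.72%


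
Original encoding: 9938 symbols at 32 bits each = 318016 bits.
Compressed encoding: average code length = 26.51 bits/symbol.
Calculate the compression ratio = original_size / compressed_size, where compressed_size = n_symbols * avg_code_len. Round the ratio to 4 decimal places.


original_size = n_symbols * orig_bits = 9938 * 32 = 318016 bits
compressed_size = n_symbols * avg_code_len = 9938 * 26.51 = 263456.38 bits
ratio = original_size / compressed_size = 318016 / 263456.38 = 1.2071

Compression ratio = 1.2071


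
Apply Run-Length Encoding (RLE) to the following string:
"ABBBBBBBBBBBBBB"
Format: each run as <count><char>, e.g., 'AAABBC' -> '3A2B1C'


Scanning runs left to right:
  i=0: run of 'A' x 1 -> '1A'
  i=1: run of 'B' x 14 -> '14B'

RLE = 1A14B


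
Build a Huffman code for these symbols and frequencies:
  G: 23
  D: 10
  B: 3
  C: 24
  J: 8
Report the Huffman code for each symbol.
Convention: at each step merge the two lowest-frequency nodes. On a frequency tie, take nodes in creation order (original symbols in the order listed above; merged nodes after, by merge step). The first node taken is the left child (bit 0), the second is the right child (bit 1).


Huffman tree construction:
Step 1: Merge B(3) + J(8) = 11
Step 2: Merge D(10) + (B+J)(11) = 21
Step 3: Merge (D+(B+J))(21) + G(23) = 44
Step 4: Merge C(24) + ((D+(B+J))+G)(44) = 68
Read each symbol's code off the tree from the root (left child = 0, right child = 1).

Codes:
  G: 11 (length 2)
  D: 100 (length 3)
  B: 1010 (length 4)
  C: 0 (length 1)
  J: 1011 (length 4)
Average code length: 144/68 = 2.1176 bits/symbol


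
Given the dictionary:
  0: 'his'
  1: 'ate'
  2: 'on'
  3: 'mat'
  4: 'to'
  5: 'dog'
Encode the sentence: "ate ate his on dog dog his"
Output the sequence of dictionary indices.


Look up each word in the dictionary:
  'ate' -> 1
  'ate' -> 1
  'his' -> 0
  'on' -> 2
  'dog' -> 5
  'dog' -> 5
  'his' -> 0

Encoded: [1, 1, 0, 2, 5, 5, 0]


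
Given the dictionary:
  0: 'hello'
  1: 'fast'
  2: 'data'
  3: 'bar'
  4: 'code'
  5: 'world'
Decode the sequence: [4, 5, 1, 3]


Look up each index in the dictionary:
  4 -> 'code'
  5 -> 'world'
  1 -> 'fast'
  3 -> 'bar'

Decoded: "code world fast bar"


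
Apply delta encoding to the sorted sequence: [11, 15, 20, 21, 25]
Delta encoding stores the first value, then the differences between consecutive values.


First value: 11
Deltas:
  15 - 11 = 4
  20 - 15 = 5
  21 - 20 = 1
  25 - 21 = 4


Delta encoded: [11, 4, 5, 1, 4]


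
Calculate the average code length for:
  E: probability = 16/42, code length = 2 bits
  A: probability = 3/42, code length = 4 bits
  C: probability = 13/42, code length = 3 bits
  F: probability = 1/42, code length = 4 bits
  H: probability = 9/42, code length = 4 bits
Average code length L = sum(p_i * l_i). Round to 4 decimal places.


Weighted contributions p_i * l_i:
  E: (16/42) * 2 = 32/42
  A: (3/42) * 4 = 12/42
  C: (13/42) * 3 = 39/42
  F: (1/42) * 4 = 4/42
  H: (9/42) * 4 = 36/42
Sum = (32 + 12 + 39 + 4 + 36)/42 = 123/42

L = 123/42 = 2.9286 bits/symbol


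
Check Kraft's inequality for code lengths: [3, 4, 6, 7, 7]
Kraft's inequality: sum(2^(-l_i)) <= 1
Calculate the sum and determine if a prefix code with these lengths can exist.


Sum = 2^(-3) + 2^(-4) + 2^(-6) + 2^(-7) + 2^(-7)
    = 0.125 + 0.0625 + 0.015625 + 0.0078125 + 0.0078125
    = 28/128 = 0.21875
Since 0.21875 <= 1, Kraft's inequality IS satisfied.
A prefix code with these lengths CAN exist.

Kraft sum = 0.21875. Satisfied.


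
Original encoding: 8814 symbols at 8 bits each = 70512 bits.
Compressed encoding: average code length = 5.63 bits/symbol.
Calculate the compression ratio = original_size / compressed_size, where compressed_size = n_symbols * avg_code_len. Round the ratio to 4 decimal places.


original_size = n_symbols * orig_bits = 8814 * 8 = 70512 bits
compressed_size = n_symbols * avg_code_len = 8814 * 5.63 = 49622.82 bits
ratio = original_size / compressed_size = 70512 / 49622.82 = 1.421

Compression ratio = 1.421


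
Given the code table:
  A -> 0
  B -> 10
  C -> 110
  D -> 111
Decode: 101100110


Decoding:
10 -> B
110 -> C
0 -> A
110 -> C


Result: BCAC


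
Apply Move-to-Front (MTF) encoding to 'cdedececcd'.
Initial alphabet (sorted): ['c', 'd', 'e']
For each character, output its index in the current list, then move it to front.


MTF encoding:
'c': index 0 in ['c', 'd', 'e'] -> ['c', 'd', 'e']
'd': index 1 in ['c', 'd', 'e'] -> ['d', 'c', 'e']
'e': index 2 in ['d', 'c', 'e'] -> ['e', 'd', 'c']
'd': index 1 in ['e', 'd', 'c'] -> ['d', 'e', 'c']
'e': index 1 in ['d', 'e', 'c'] -> ['e', 'd', 'c']
'c': index 2 in ['e', 'd', 'c'] -> ['c', 'e', 'd']
'e': index 1 in ['c', 'e', 'd'] -> ['e', 'c', 'd']
'c': index 1 in ['e', 'c', 'd'] -> ['c', 'e', 'd']
'c': index 0 in ['c', 'e', 'd'] -> ['c', 'e', 'd']
'd': index 2 in ['c', 'e', 'd'] -> ['d', 'c', 'e']


Output: [0, 1, 2, 1, 1, 2, 1, 1, 0, 2]


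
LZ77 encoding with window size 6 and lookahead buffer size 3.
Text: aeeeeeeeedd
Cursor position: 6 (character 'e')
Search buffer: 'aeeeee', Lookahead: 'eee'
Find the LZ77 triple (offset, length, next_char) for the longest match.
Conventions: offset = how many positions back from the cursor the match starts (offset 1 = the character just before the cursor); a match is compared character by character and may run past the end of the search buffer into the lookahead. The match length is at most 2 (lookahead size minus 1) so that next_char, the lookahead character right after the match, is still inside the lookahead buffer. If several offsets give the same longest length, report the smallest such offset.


Try each offset into the search buffer:
  offset=1 (pos 5, char 'e'): match length 2
  offset=2 (pos 4, char 'e'): match length 2
  offset=3 (pos 3, char 'e'): match length 2
  offset=4 (pos 2, char 'e'): match length 2
  offset=5 (pos 1, char 'e'): match length 2
  offset=6 (pos 0, char 'a'): match length 0
Longest match has length 2, found at offsets 1, 2, 3, 4, 5; take the smallest, offset 1.
next_char = character at position 6 + 2 = 8 -> 'e'

Best match: offset=1, length=2 (matching 'ee' starting at position 5)
LZ77 triple: (1, 2, 'e')


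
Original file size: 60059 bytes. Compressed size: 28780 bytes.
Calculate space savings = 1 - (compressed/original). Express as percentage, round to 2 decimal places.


ratio = compressed/original = 28780/60059 = 0.479195
savings = 1 - ratio = 1 - 0.479195 = 0.520805
as a percentage: 0.520805 * 100 = 52.08%

Space savings = 1 - 28780/60059 = 52.08%


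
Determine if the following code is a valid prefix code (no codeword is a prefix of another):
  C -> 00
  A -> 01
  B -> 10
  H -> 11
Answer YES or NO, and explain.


Checking each pair (does one codeword prefix another?):
  C='00' vs A='01': no prefix
  C='00' vs B='10': no prefix
  C='00' vs H='11': no prefix
  A='01' vs C='00': no prefix
  A='01' vs B='10': no prefix
  A='01' vs H='11': no prefix
  B='10' vs C='00': no prefix
  B='10' vs A='01': no prefix
  B='10' vs H='11': no prefix
  H='11' vs C='00': no prefix
  H='11' vs A='01': no prefix
  H='11' vs B='10': no prefix
No violation found over all pairs.

YES -- this is a valid prefix code. No codeword is a prefix of any other codeword.


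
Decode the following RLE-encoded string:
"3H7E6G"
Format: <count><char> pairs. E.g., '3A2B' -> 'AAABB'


Expanding each <count><char> pair:
  3H -> 'HHH'
  7E -> 'EEEEEEE'
  6G -> 'GGGGGG'

Decoded = HHHEEEEEEEGGGGGG


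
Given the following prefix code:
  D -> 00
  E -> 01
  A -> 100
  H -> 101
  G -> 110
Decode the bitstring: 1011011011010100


Decoding step by step:
Bits 101 -> H
Bits 101 -> H
Bits 101 -> H
Bits 101 -> H
Bits 01 -> E
Bits 00 -> D


Decoded message: HHHHED


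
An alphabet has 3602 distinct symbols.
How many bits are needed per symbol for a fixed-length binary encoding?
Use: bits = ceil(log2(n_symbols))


log2(3602) = 11.8146
Bracket: 2^11 = 2048 < 3602 <= 2^12 = 4096
So ceil(log2(3602)) = 12

bits = ceil(log2(3602)) = ceil(11.8146) = 12 bits


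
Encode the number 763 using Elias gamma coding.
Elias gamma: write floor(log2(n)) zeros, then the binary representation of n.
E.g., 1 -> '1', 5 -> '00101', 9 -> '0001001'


num_bits = floor(log2(763)) + 1 = 10
leading_zeros = num_bits - 1 = 9
binary(763) = 1011111011

Elias gamma(763) = '000000000' + '1011111011' = 0000000001011111011 (19 bits)


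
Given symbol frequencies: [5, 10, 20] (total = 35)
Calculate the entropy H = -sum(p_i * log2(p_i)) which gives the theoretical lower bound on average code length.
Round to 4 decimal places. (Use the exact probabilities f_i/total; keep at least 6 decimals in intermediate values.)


Per-symbol terms -p_i * log2(p_i) with p_i = f_i/35:
  p = 5/35 = 0.142857: log2(p) = -2.807355, -p*log2(p) = 0.401051
  p = 10/35 = 0.285714: log2(p) = -1.807355, -p*log2(p) = 0.516387
  p = 20/35 = 0.571429: log2(p) = -0.807355, -p*log2(p) = 0.461346
H = 0.401051 + 0.516387 + 0.461346 = 1.378784

H = 1.3788 bits/symbol


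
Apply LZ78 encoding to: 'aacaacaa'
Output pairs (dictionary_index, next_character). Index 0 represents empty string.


LZ78 encoding steps:
Dictionary: {0: ''}
Step 1: w='' (idx 0), next='a' -> output (0, 'a'), add 'a' as idx 1
Step 2: w='a' (idx 1), next='c' -> output (1, 'c'), add 'ac' as idx 2
Step 3: w='a' (idx 1), next='a' -> output (1, 'a'), add 'aa' as idx 3
Step 4: w='' (idx 0), next='c' -> output (0, 'c'), add 'c' as idx 4
Step 5: w='aa' (idx 3), end of input -> output (3, '')


Encoded: [(0, 'a'), (1, 'c'), (1, 'a'), (0, 'c'), (3, '')]


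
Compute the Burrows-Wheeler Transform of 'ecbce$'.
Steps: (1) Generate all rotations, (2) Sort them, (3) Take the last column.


Rotations (sorted):
  0: $ecbce -> last char: e
  1: bce$ec -> last char: c
  2: cbce$e -> last char: e
  3: ce$ecb -> last char: b
  4: e$ecbc -> last char: c
  5: ecbce$ -> last char: $


BWT = ecebc$


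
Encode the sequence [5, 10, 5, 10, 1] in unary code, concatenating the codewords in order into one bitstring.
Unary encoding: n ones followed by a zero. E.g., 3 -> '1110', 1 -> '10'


Encode each number as n ones followed by a terminating 0:
  5 -> 111110 (6 bits)
  10 -> 11111111110 (11 bits)
  5 -> 111110 (6 bits)
  10 -> 11111111110 (11 bits)
  1 -> 10 (2 bits)
Total length = 6 + 11 + 6 + 11 + 2 = 36 bits.

Unary([5, 10, 5, 10, 1]) = 111110111111111101111101111111111010 (36 bits)


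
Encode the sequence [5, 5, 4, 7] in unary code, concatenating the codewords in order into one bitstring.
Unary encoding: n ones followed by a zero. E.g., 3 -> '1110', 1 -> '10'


Encode each number as n ones followed by a terminating 0:
  5 -> 111110 (6 bits)
  5 -> 111110 (6 bits)
  4 -> 11110 (5 bits)
  7 -> 11111110 (8 bits)
Total length = 6 + 6 + 5 + 8 = 25 bits.

Unary([5, 5, 4, 7]) = 1111101111101111011111110 (25 bits)


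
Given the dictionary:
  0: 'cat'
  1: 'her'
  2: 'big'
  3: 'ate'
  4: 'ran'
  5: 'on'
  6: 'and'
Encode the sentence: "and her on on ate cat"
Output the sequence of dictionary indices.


Look up each word in the dictionary:
  'and' -> 6
  'her' -> 1
  'on' -> 5
  'on' -> 5
  'ate' -> 3
  'cat' -> 0

Encoded: [6, 1, 5, 5, 3, 0]


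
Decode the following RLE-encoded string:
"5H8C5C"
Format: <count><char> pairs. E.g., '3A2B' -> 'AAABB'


Expanding each <count><char> pair:
  5H -> 'HHHHH'
  8C -> 'CCCCCCCC'
  5C -> 'CCCCC'

Decoded = HHHHHCCCCCCCCCCCCC


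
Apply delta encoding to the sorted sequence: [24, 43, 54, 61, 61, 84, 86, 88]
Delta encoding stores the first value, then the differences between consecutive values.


First value: 24
Deltas:
  43 - 24 = 19
  54 - 43 = 11
  61 - 54 = 7
  61 - 61 = 0
  84 - 61 = 23
  86 - 84 = 2
  88 - 86 = 2


Delta encoded: [24, 19, 11, 7, 0, 23, 2, 2]


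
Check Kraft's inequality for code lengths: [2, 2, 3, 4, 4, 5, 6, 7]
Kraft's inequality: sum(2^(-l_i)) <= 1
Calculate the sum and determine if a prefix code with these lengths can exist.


Sum = 2^(-2) + 2^(-2) + 2^(-3) + 2^(-4) + 2^(-4) + 2^(-5) + 2^(-6) + 2^(-7)
    = 0.25 + 0.25 + 0.125 + 0.0625 + 0.0625 + 0.03125 + 0.015625 + 0.0078125
    = 103/128 = 0.8046875
Since 0.8046875 <= 1, Kraft's inequality IS satisfied.
A prefix code with these lengths CAN exist.

Kraft sum = 0.8046875. Satisfied.


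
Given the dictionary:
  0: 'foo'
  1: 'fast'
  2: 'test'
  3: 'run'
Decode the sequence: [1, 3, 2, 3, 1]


Look up each index in the dictionary:
  1 -> 'fast'
  3 -> 'run'
  2 -> 'test'
  3 -> 'run'
  1 -> 'fast'

Decoded: "fast run test run fast"


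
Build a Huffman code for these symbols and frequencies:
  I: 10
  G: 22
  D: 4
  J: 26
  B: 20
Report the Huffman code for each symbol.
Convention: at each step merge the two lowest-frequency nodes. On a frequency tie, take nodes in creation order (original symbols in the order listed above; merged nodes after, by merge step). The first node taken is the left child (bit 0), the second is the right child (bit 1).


Huffman tree construction:
Step 1: Merge D(4) + I(10) = 14
Step 2: Merge (D+I)(14) + B(20) = 34
Step 3: Merge G(22) + J(26) = 48
Step 4: Merge ((D+I)+B)(34) + (G+J)(48) = 82
Read each symbol's code off the tree from the root (left child = 0, right child = 1).

Codes:
  I: 001 (length 3)
  G: 10 (length 2)
  D: 000 (length 3)
  J: 11 (length 2)
  B: 01 (length 2)
Average code length: 178/82 = 2.1707 bits/symbol


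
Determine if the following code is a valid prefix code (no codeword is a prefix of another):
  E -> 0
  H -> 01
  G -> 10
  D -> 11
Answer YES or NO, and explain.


Checking each pair (does one codeword prefix another?):
  E='0' vs H='01': prefix -- VIOLATION

NO -- this is NOT a valid prefix code. E (0) is a prefix of H (01).


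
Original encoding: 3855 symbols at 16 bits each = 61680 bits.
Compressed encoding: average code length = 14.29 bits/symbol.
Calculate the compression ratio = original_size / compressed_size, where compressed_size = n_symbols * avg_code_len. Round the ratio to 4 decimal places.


original_size = n_symbols * orig_bits = 3855 * 16 = 61680 bits
compressed_size = n_symbols * avg_code_len = 3855 * 14.29 = 55087.95 bits
ratio = original_size / compressed_size = 61680 / 55087.95 = 1.1197

Compression ratio = 1.1197


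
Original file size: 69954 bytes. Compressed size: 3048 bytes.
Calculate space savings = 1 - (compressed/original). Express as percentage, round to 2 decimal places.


ratio = compressed/original = 3048/69954 = 0.043571
savings = 1 - ratio = 1 - 0.043571 = 0.956429
as a percentage: 0.956429 * 100 = 95.64%

Space savings = 1 - 3048/69954 = 95.64%


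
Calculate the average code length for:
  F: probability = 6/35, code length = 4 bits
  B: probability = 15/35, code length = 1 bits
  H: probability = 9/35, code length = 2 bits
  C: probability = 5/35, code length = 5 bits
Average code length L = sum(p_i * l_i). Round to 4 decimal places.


Weighted contributions p_i * l_i:
  F: (6/35) * 4 = 24/35
  B: (15/35) * 1 = 15/35
  H: (9/35) * 2 = 18/35
  C: (5/35) * 5 = 25/35
Sum = (24 + 15 + 18 + 25)/35 = 82/35

L = 82/35 = 2.3429 bits/symbol


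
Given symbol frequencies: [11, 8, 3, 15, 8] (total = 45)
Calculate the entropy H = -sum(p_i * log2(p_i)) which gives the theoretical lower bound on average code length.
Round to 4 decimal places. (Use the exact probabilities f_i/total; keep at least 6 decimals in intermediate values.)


Per-symbol terms -p_i * log2(p_i) with p_i = f_i/45:
  p = 11/45 = 0.244444: log2(p) = -2.032421, -p*log2(p) = 0.496814
  p = 8/45 = 0.177778: log2(p) = -2.491853, -p*log2(p) = 0.442996
  p = 3/45 = 0.066667: log2(p) = -3.906891, -p*log2(p) = 0.260459
  p = 15/45 = 0.333333: log2(p) = -1.584963, -p*log2(p) = 0.528321
  p = 8/45 = 0.177778: log2(p) = -2.491853, -p*log2(p) = 0.442996
H = 0.496814 + 0.442996 + 0.260459 + 0.528321 + 0.442996 = 2.171586

H = 2.1716 bits/symbol


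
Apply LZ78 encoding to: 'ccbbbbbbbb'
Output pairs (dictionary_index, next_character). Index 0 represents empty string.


LZ78 encoding steps:
Dictionary: {0: ''}
Step 1: w='' (idx 0), next='c' -> output (0, 'c'), add 'c' as idx 1
Step 2: w='c' (idx 1), next='b' -> output (1, 'b'), add 'cb' as idx 2
Step 3: w='' (idx 0), next='b' -> output (0, 'b'), add 'b' as idx 3
Step 4: w='b' (idx 3), next='b' -> output (3, 'b'), add 'bb' as idx 4
Step 5: w='bb' (idx 4), next='b' -> output (4, 'b'), add 'bbb' as idx 5
Step 6: w='b' (idx 3), end of input -> output (3, '')


Encoded: [(0, 'c'), (1, 'b'), (0, 'b'), (3, 'b'), (4, 'b'), (3, '')]


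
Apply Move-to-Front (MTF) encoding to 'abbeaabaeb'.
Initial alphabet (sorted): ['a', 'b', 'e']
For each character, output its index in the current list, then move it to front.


MTF encoding:
'a': index 0 in ['a', 'b', 'e'] -> ['a', 'b', 'e']
'b': index 1 in ['a', 'b', 'e'] -> ['b', 'a', 'e']
'b': index 0 in ['b', 'a', 'e'] -> ['b', 'a', 'e']
'e': index 2 in ['b', 'a', 'e'] -> ['e', 'b', 'a']
'a': index 2 in ['e', 'b', 'a'] -> ['a', 'e', 'b']
'a': index 0 in ['a', 'e', 'b'] -> ['a', 'e', 'b']
'b': index 2 in ['a', 'e', 'b'] -> ['b', 'a', 'e']
'a': index 1 in ['b', 'a', 'e'] -> ['a', 'b', 'e']
'e': index 2 in ['a', 'b', 'e'] -> ['e', 'a', 'b']
'b': index 2 in ['e', 'a', 'b'] -> ['b', 'e', 'a']


Output: [0, 1, 0, 2, 2, 0, 2, 1, 2, 2]


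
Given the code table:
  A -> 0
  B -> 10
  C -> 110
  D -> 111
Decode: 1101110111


Decoding:
110 -> C
111 -> D
0 -> A
111 -> D


Result: CDAD


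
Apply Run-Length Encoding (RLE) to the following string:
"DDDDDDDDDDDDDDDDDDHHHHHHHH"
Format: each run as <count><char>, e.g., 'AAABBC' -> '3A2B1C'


Scanning runs left to right:
  i=0: run of 'D' x 18 -> '18D'
  i=18: run of 'H' x 8 -> '8H'

RLE = 18D8H


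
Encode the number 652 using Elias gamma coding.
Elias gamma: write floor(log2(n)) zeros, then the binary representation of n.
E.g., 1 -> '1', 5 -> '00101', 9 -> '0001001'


num_bits = floor(log2(652)) + 1 = 10
leading_zeros = num_bits - 1 = 9
binary(652) = 1010001100

Elias gamma(652) = '000000000' + '1010001100' = 0000000001010001100 (19 bits)


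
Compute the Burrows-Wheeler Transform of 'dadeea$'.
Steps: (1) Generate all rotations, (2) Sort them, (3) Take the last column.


Rotations (sorted):
  0: $dadeea -> last char: a
  1: a$dadee -> last char: e
  2: adeea$d -> last char: d
  3: dadeea$ -> last char: $
  4: deea$da -> last char: a
  5: ea$dade -> last char: e
  6: eea$dad -> last char: d


BWT = aed$aed


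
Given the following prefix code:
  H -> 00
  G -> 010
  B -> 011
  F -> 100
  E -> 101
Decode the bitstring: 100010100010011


Decoding step by step:
Bits 100 -> F
Bits 010 -> G
Bits 100 -> F
Bits 010 -> G
Bits 011 -> B


Decoded message: FGFGB


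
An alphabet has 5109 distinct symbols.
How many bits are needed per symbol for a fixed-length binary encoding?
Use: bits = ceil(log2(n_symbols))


log2(5109) = 12.3188
Bracket: 2^12 = 4096 < 5109 <= 2^13 = 8192
So ceil(log2(5109)) = 13

bits = ceil(log2(5109)) = ceil(12.3188) = 13 bits


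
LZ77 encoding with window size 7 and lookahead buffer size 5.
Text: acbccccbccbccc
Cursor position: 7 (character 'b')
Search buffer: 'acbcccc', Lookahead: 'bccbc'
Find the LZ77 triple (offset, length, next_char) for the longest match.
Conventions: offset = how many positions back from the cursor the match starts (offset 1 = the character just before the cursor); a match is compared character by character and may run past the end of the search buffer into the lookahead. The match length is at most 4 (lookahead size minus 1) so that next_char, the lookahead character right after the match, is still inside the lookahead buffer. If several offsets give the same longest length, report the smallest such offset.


Try each offset into the search buffer:
  offset=1 (pos 6, char 'c'): match length 0
  offset=2 (pos 5, char 'c'): match length 0
  offset=3 (pos 4, char 'c'): match length 0
  offset=4 (pos 3, char 'c'): match length 0
  offset=5 (pos 2, char 'b'): match length 3
  offset=6 (pos 1, char 'c'): match length 0
  offset=7 (pos 0, char 'a'): match length 0
Longest match has length 3 at offset 5.
next_char = character at position 7 + 3 = 10 -> 'b'

Best match: offset=5, length=3 (matching 'bcc' starting at position 2)
LZ77 triple: (5, 3, 'b')


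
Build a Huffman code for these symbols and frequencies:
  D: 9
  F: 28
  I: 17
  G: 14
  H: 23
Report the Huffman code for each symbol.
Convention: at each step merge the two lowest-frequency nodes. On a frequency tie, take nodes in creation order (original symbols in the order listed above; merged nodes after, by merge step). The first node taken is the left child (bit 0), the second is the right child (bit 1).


Huffman tree construction:
Step 1: Merge D(9) + G(14) = 23
Step 2: Merge I(17) + H(23) = 40
Step 3: Merge (D+G)(23) + F(28) = 51
Step 4: Merge (I+H)(40) + ((D+G)+F)(51) = 91
Read each symbol's code off the tree from the root (left child = 0, right child = 1).

Codes:
  D: 100 (length 3)
  F: 11 (length 2)
  I: 00 (length 2)
  G: 101 (length 3)
  H: 01 (length 2)
Average code length: 205/91 = 2.2527 bits/symbol


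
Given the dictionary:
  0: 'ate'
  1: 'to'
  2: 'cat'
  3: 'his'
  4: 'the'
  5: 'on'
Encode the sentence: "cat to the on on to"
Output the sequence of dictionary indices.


Look up each word in the dictionary:
  'cat' -> 2
  'to' -> 1
  'the' -> 4
  'on' -> 5
  'on' -> 5
  'to' -> 1

Encoded: [2, 1, 4, 5, 5, 1]


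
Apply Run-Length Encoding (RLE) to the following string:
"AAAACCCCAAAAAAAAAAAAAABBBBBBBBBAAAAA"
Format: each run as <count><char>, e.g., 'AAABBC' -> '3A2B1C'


Scanning runs left to right:
  i=0: run of 'A' x 4 -> '4A'
  i=4: run of 'C' x 4 -> '4C'
  i=8: run of 'A' x 14 -> '14A'
  i=22: run of 'B' x 9 -> '9B'
  i=31: run of 'A' x 5 -> '5A'

RLE = 4A4C14A9B5A


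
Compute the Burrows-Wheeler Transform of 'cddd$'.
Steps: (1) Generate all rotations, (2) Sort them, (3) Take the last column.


Rotations (sorted):
  0: $cddd -> last char: d
  1: cddd$ -> last char: $
  2: d$cdd -> last char: d
  3: dd$cd -> last char: d
  4: ddd$c -> last char: c


BWT = d$ddc


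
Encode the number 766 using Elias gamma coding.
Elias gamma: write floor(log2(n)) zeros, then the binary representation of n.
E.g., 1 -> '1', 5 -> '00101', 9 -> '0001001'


num_bits = floor(log2(766)) + 1 = 10
leading_zeros = num_bits - 1 = 9
binary(766) = 1011111110

Elias gamma(766) = '000000000' + '1011111110' = 0000000001011111110 (19 bits)


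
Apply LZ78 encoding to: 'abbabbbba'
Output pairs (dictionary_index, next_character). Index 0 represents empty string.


LZ78 encoding steps:
Dictionary: {0: ''}
Step 1: w='' (idx 0), next='a' -> output (0, 'a'), add 'a' as idx 1
Step 2: w='' (idx 0), next='b' -> output (0, 'b'), add 'b' as idx 2
Step 3: w='b' (idx 2), next='a' -> output (2, 'a'), add 'ba' as idx 3
Step 4: w='b' (idx 2), next='b' -> output (2, 'b'), add 'bb' as idx 4
Step 5: w='bb' (idx 4), next='a' -> output (4, 'a'), add 'bba' as idx 5


Encoded: [(0, 'a'), (0, 'b'), (2, 'a'), (2, 'b'), (4, 'a')]


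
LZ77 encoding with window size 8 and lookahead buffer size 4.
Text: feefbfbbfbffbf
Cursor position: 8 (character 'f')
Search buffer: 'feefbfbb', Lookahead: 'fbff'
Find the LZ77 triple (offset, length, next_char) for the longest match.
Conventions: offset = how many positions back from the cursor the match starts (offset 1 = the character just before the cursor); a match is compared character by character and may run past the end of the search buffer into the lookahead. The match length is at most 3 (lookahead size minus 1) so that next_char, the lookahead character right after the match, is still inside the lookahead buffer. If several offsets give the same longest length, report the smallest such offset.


Try each offset into the search buffer:
  offset=1 (pos 7, char 'b'): match length 0
  offset=2 (pos 6, char 'b'): match length 0
  offset=3 (pos 5, char 'f'): match length 2
  offset=4 (pos 4, char 'b'): match length 0
  offset=5 (pos 3, char 'f'): match length 3
  offset=6 (pos 2, char 'e'): match length 0
  offset=7 (pos 1, char 'e'): match length 0
  offset=8 (pos 0, char 'f'): match length 1
Longest match has length 3 at offset 5.
next_char = character at position 8 + 3 = 11 -> 'f'

Best match: offset=5, length=3 (matching 'fbf' starting at position 3)
LZ77 triple: (5, 3, 'f')


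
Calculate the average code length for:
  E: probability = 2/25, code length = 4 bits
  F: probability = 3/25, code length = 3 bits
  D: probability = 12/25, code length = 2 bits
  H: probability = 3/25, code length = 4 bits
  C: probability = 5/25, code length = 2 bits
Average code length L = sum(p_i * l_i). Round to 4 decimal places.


Weighted contributions p_i * l_i:
  E: (2/25) * 4 = 8/25
  F: (3/25) * 3 = 9/25
  D: (12/25) * 2 = 24/25
  H: (3/25) * 4 = 12/25
  C: (5/25) * 2 = 10/25
Sum = (8 + 9 + 24 + 12 + 10)/25 = 63/25

L = 63/25 = 2.5200 bits/symbol


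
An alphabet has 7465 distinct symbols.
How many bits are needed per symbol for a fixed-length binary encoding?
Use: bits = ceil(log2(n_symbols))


log2(7465) = 12.8659
Bracket: 2^12 = 4096 < 7465 <= 2^13 = 8192
So ceil(log2(7465)) = 13

bits = ceil(log2(7465)) = ceil(12.8659) = 13 bits


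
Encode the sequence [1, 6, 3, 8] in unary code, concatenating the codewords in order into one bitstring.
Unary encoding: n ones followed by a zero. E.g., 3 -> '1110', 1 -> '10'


Encode each number as n ones followed by a terminating 0:
  1 -> 10 (2 bits)
  6 -> 1111110 (7 bits)
  3 -> 1110 (4 bits)
  8 -> 111111110 (9 bits)
Total length = 2 + 7 + 4 + 9 = 22 bits.

Unary([1, 6, 3, 8]) = 1011111101110111111110 (22 bits)


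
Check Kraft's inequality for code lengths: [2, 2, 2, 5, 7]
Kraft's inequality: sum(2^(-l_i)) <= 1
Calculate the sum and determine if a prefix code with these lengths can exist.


Sum = 2^(-2) + 2^(-2) + 2^(-2) + 2^(-5) + 2^(-7)
    = 0.25 + 0.25 + 0.25 + 0.03125 + 0.0078125
    = 101/128 = 0.7890625
Since 0.7890625 <= 1, Kraft's inequality IS satisfied.
A prefix code with these lengths CAN exist.

Kraft sum = 0.7890625. Satisfied.


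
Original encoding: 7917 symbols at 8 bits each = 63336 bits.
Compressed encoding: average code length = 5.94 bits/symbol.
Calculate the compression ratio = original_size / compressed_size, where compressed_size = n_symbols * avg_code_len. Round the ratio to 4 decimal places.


original_size = n_symbols * orig_bits = 7917 * 8 = 63336 bits
compressed_size = n_symbols * avg_code_len = 7917 * 5.94 = 47026.98 bits
ratio = original_size / compressed_size = 63336 / 47026.98 = 1.3468

Compression ratio = 1.3468


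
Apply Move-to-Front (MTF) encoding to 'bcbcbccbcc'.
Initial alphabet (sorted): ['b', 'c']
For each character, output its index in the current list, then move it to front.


MTF encoding:
'b': index 0 in ['b', 'c'] -> ['b', 'c']
'c': index 1 in ['b', 'c'] -> ['c', 'b']
'b': index 1 in ['c', 'b'] -> ['b', 'c']
'c': index 1 in ['b', 'c'] -> ['c', 'b']
'b': index 1 in ['c', 'b'] -> ['b', 'c']
'c': index 1 in ['b', 'c'] -> ['c', 'b']
'c': index 0 in ['c', 'b'] -> ['c', 'b']
'b': index 1 in ['c', 'b'] -> ['b', 'c']
'c': index 1 in ['b', 'c'] -> ['c', 'b']
'c': index 0 in ['c', 'b'] -> ['c', 'b']


Output: [0, 1, 1, 1, 1, 1, 0, 1, 1, 0]


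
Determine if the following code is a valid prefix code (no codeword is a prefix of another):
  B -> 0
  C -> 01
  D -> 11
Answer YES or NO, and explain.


Checking each pair (does one codeword prefix another?):
  B='0' vs C='01': prefix -- VIOLATION

NO -- this is NOT a valid prefix code. B (0) is a prefix of C (01).


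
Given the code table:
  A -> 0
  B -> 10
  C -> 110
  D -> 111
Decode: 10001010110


Decoding:
10 -> B
0 -> A
0 -> A
10 -> B
10 -> B
110 -> C


Result: BAABBC


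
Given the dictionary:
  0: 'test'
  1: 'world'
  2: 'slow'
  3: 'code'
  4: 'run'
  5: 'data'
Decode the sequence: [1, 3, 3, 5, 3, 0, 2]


Look up each index in the dictionary:
  1 -> 'world'
  3 -> 'code'
  3 -> 'code'
  5 -> 'data'
  3 -> 'code'
  0 -> 'test'
  2 -> 'slow'

Decoded: "world code code data code test slow"


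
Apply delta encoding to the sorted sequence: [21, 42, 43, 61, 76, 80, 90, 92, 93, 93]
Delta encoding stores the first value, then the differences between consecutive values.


First value: 21
Deltas:
  42 - 21 = 21
  43 - 42 = 1
  61 - 43 = 18
  76 - 61 = 15
  80 - 76 = 4
  90 - 80 = 10
  92 - 90 = 2
  93 - 92 = 1
  93 - 93 = 0


Delta encoded: [21, 21, 1, 18, 15, 4, 10, 2, 1, 0]


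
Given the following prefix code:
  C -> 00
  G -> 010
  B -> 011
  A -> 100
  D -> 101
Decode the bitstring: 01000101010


Decoding step by step:
Bits 010 -> G
Bits 00 -> C
Bits 101 -> D
Bits 010 -> G


Decoded message: GCDG


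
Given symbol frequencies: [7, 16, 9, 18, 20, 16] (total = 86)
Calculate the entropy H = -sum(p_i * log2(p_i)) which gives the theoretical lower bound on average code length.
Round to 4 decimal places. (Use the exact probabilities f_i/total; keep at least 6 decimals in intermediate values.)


Per-symbol terms -p_i * log2(p_i) with p_i = f_i/86:
  p = 7/86 = 0.081395: log2(p) = -3.618910, -p*log2(p) = 0.294562
  p = 16/86 = 0.186047: log2(p) = -2.426265, -p*log2(p) = 0.451398
  p = 9/86 = 0.104651: log2(p) = -3.256340, -p*log2(p) = 0.340780
  p = 18/86 = 0.209302: log2(p) = -2.256340, -p*log2(p) = 0.472257
  p = 20/86 = 0.232558: log2(p) = -2.104337, -p*log2(p) = 0.489381
  p = 16/86 = 0.186047: log2(p) = -2.426265, -p*log2(p) = 0.451398
H = 0.294562 + 0.451398 + 0.340780 + 0.472257 + 0.489381 + 0.451398 = 2.499776

H = 2.4998 bits/symbol


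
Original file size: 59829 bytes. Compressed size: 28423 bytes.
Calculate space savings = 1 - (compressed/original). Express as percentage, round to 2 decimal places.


ratio = compressed/original = 28423/59829 = 0.475071
savings = 1 - ratio = 1 - 0.475071 = 0.524929
as a percentage: 0.524929 * 100 = 52.49%

Space savings = 1 - 28423/59829 = 52.49%


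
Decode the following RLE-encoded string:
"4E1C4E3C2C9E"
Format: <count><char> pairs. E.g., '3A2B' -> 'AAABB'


Expanding each <count><char> pair:
  4E -> 'EEEE'
  1C -> 'C'
  4E -> 'EEEE'
  3C -> 'CCC'
  2C -> 'CC'
  9E -> 'EEEEEEEEE'

Decoded = EEEECEEEECCCCCEEEEEEEEE


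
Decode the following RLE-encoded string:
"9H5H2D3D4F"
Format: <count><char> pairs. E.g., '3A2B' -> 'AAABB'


Expanding each <count><char> pair:
  9H -> 'HHHHHHHHH'
  5H -> 'HHHHH'
  2D -> 'DD'
  3D -> 'DDD'
  4F -> 'FFFF'

Decoded = HHHHHHHHHHHHHHDDDDDFFFF


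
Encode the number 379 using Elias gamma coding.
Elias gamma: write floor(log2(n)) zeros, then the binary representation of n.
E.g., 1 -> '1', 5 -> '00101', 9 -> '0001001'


num_bits = floor(log2(379)) + 1 = 9
leading_zeros = num_bits - 1 = 8
binary(379) = 101111011

Elias gamma(379) = '00000000' + '101111011' = 00000000101111011 (17 bits)


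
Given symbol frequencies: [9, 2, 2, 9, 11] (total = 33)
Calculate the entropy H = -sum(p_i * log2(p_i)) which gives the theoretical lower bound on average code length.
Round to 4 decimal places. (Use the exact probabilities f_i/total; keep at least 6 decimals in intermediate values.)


Per-symbol terms -p_i * log2(p_i) with p_i = f_i/33:
  p = 9/33 = 0.272727: log2(p) = -1.874469, -p*log2(p) = 0.511219
  p = 2/33 = 0.060606: log2(p) = -4.044394, -p*log2(p) = 0.245115
  p = 2/33 = 0.060606: log2(p) = -4.044394, -p*log2(p) = 0.245115
  p = 9/33 = 0.272727: log2(p) = -1.874469, -p*log2(p) = 0.511219
  p = 11/33 = 0.333333: log2(p) = -1.584963, -p*log2(p) = 0.528321
H = 0.511219 + 0.245115 + 0.245115 + 0.511219 + 0.528321 = 2.040989

H = 2.041 bits/symbol


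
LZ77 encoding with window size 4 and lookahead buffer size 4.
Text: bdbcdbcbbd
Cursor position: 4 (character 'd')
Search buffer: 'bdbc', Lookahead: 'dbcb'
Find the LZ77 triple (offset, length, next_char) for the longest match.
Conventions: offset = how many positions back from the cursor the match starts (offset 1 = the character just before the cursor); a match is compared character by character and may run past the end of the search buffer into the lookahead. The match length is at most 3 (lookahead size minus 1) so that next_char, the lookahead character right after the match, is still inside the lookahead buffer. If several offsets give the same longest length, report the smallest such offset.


Try each offset into the search buffer:
  offset=1 (pos 3, char 'c'): match length 0
  offset=2 (pos 2, char 'b'): match length 0
  offset=3 (pos 1, char 'd'): match length 3
  offset=4 (pos 0, char 'b'): match length 0
Longest match has length 3 at offset 3.
next_char = character at position 4 + 3 = 7 -> 'b'

Best match: offset=3, length=3 (matching 'dbc' starting at position 1)
LZ77 triple: (3, 3, 'b')
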